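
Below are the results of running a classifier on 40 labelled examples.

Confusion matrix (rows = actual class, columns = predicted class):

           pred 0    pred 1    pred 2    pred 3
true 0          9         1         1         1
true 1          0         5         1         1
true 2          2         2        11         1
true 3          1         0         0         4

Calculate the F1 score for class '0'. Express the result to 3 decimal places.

One-vs-rest for '0': TP = diagonal; FP = other classes predicted '0'; FN = '0' predicted as other.
F1 score = 2·TP/(2·TP+FP+FN).
0: TP=9, FP=0+2+1=3, FN=1+1+1=3 → 18/24 = 0.7500

0.750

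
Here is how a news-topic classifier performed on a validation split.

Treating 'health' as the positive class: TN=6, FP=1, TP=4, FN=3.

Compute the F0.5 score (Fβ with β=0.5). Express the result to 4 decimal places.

Fβ = (1+β²)·TP / ((1+β²)·TP + β²·FN + FP), with β²=1/4
= 1.25·4 / (1.25·4 + 0.25·3 + 1) = 0.7407

0.7407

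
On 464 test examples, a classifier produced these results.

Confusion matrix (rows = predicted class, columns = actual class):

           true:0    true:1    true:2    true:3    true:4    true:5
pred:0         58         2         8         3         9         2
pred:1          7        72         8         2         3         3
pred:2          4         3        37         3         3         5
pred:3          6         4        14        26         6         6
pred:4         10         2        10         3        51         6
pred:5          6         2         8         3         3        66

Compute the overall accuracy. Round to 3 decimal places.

Accuracy = trace / total = (58+72+37+26+51+66=310) / 464 = 310/464 = 0.668

0.668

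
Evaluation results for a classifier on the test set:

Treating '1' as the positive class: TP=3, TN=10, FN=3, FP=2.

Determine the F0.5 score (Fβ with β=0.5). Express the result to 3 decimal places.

0.577

Fβ = (1+β²)·TP / ((1+β²)·TP + β²·FN + FP), with β²=1/4
= 1.25·3 / (1.25·3 + 0.25·3 + 2) = 0.577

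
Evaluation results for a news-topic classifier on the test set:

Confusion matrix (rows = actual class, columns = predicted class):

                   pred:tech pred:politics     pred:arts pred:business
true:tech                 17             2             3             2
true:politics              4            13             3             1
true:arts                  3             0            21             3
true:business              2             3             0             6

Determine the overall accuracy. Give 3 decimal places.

Accuracy = trace / total = (17+13+21+6=57) / 83 = 57/83 = 0.687

0.687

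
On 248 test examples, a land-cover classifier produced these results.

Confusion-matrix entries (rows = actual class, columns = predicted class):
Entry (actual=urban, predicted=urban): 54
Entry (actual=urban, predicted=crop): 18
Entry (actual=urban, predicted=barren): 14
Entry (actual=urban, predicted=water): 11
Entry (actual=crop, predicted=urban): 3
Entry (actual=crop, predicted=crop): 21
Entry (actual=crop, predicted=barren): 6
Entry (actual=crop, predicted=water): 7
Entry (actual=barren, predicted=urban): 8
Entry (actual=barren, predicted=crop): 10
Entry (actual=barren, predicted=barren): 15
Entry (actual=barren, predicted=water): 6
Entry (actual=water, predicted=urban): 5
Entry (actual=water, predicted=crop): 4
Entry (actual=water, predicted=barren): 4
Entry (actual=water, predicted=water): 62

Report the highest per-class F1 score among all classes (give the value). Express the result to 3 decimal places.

Per-class F1 score (2·TP/(2·TP+FP+FN)):
  urban: TP=54, FP=3+8+5=16, FN=18+14+11=43 → 108/167 = 0.6467
  crop: TP=21, FP=18+10+4=32, FN=3+6+7=16 → 42/90 = 0.4667
  barren: TP=15, FP=14+6+4=24, FN=8+10+6=24 → 30/78 = 0.3846
  water: TP=62, FP=11+7+6=24, FN=5+4+4=13 → 124/161 = 0.7702
Highest is class 'water' with F1 score = 0.770.

0.770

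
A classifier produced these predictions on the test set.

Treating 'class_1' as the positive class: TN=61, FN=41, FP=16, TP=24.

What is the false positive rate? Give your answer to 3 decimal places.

0.208

FPR = FP/(FP+TN) = 16/(16+61) = 0.208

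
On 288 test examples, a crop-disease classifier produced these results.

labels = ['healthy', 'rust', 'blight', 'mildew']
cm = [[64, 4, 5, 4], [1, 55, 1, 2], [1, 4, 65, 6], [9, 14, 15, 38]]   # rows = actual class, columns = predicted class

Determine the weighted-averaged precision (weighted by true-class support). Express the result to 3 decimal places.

0.774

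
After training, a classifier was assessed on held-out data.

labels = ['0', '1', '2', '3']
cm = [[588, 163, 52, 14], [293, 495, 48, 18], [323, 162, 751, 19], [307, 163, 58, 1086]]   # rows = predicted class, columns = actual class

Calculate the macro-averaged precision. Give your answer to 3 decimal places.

0.643

Per-class precision (TP/(TP+FP)):
  0: TP=588, FP=163+52+14=229 → 588/817 = 0.7197
  1: TP=495, FP=293+48+18=359 → 495/854 = 0.5796
  2: TP=751, FP=323+162+19=504 → 751/1255 = 0.5984
  3: TP=1086, FP=307+163+58=528 → 1086/1614 = 0.6729
Macro-precision = mean = (0.7197 + 0.5796 + 0.5984 + 0.6729) / 4 = 0.643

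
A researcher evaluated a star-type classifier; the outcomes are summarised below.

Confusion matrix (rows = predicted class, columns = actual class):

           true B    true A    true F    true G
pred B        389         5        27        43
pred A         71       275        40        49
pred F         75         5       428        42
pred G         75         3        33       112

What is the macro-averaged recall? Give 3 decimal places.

0.715

Per-class recall (TP/(TP+FN)):
  B: TP=389, FN=71+75+75=221 → 389/610 = 0.6377
  A: TP=275, FN=5+5+3=13 → 275/288 = 0.9549
  F: TP=428, FN=27+40+33=100 → 428/528 = 0.8106
  G: TP=112, FN=43+49+42=134 → 112/246 = 0.4553
Macro-recall = mean = (0.6377 + 0.9549 + 0.8106 + 0.4553) / 4 = 0.715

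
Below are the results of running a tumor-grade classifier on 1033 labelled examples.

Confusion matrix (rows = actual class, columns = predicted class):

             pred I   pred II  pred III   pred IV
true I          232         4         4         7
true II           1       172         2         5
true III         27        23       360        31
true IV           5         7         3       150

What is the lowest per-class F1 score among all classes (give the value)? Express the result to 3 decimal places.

0.838

Per-class F1 score (2·TP/(2·TP+FP+FN)):
  I: TP=232, FP=1+27+5=33, FN=4+4+7=15 → 464/512 = 0.9063
  II: TP=172, FP=4+23+7=34, FN=1+2+5=8 → 344/386 = 0.8912
  III: TP=360, FP=4+2+3=9, FN=27+23+31=81 → 720/810 = 0.8889
  IV: TP=150, FP=7+5+31=43, FN=5+7+3=15 → 300/358 = 0.8380
Lowest is class 'IV' with F1 score = 0.838.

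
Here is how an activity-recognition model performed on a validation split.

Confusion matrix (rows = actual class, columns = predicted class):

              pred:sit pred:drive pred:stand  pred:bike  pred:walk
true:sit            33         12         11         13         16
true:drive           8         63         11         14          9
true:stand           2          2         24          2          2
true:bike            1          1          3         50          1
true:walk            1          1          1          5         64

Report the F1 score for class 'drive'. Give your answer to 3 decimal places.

Take TP from the diagonal, FP from the rest of the 'drive' prediction marginal, FN from the rest of the 'drive' actual marginal.
F1 score = 2·TP/(2·TP+FP+FN).
drive: TP=63, FP=12+2+1+1=16, FN=8+11+14+9=42 → 126/184 = 0.6848

0.685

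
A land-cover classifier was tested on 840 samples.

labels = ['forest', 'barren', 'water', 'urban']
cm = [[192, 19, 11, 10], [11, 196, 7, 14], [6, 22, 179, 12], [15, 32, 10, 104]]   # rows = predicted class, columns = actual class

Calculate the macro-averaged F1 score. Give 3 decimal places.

Per-class F1 score (2·TP/(2·TP+FP+FN)):
  forest: TP=192, FP=19+11+10=40, FN=11+6+15=32 → 384/456 = 0.8421
  barren: TP=196, FP=11+7+14=32, FN=19+22+32=73 → 392/497 = 0.7887
  water: TP=179, FP=6+22+12=40, FN=11+7+10=28 → 358/426 = 0.8404
  urban: TP=104, FP=15+32+10=57, FN=10+14+12=36 → 208/301 = 0.6910
Macro-F1 score = mean = (0.8421 + 0.7887 + 0.8404 + 0.6910) / 4 = 0.791

0.791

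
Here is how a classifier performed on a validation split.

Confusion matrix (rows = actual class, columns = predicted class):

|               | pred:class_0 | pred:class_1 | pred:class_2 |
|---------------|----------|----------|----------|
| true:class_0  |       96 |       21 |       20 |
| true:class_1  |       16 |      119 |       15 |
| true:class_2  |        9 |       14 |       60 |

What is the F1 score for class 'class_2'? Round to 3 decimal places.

0.674

F1 score = 2·TP/(2·TP+FP+FN).
class_2: TP=60, FP=20+15=35, FN=9+14=23 → 120/178 = 0.6742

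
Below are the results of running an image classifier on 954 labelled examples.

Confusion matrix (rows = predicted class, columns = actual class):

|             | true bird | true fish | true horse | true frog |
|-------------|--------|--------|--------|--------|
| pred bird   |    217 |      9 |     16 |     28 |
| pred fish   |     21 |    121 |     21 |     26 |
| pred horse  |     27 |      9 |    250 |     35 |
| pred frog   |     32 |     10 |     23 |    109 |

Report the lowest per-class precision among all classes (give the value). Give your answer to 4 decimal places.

0.6264

Per-class precision (TP/(TP+FP)):
  bird: TP=217, FP=9+16+28=53 → 217/270 = 0.80370
  fish: TP=121, FP=21+21+26=68 → 121/189 = 0.64021
  horse: TP=250, FP=27+9+35=71 → 250/321 = 0.77882
  frog: TP=109, FP=32+10+23=65 → 109/174 = 0.62644
Lowest is class 'frog' with precision = 0.6264.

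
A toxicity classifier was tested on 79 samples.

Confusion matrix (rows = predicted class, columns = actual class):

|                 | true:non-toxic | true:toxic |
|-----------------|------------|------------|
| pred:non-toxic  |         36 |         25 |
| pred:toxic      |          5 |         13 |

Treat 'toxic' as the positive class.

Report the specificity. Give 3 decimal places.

0.878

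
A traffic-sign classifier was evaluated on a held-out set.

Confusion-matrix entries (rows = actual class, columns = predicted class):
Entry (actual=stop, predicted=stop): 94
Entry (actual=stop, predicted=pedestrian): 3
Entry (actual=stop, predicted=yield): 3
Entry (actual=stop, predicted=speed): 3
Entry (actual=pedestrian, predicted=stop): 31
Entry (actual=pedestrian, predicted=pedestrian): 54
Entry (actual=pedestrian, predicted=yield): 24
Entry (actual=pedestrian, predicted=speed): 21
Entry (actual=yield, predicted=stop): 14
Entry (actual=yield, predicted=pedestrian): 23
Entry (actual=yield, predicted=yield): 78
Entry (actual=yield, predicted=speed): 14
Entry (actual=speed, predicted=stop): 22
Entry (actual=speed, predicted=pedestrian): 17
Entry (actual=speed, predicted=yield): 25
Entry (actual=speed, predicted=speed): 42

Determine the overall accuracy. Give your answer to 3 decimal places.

0.573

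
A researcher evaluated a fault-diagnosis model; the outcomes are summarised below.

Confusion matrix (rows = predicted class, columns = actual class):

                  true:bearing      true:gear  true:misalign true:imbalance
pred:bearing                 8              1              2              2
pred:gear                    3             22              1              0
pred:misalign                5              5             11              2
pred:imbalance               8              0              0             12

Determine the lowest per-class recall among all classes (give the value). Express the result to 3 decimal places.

0.333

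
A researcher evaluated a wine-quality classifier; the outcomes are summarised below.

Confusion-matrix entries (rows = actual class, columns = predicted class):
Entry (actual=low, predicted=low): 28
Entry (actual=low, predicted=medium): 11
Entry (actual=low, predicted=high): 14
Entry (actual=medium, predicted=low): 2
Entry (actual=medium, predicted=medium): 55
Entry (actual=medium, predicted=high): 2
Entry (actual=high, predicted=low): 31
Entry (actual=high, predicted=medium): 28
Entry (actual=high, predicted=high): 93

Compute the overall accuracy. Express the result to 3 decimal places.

0.667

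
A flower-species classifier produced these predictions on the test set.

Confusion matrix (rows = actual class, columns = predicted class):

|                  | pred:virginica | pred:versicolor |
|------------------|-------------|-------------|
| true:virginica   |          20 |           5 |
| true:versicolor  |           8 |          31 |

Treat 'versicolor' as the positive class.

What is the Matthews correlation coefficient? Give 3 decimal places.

MCC = (TP·TN − FP·FN) / √((TP+FP)(TP+FN)(TN+FP)(TN+FN))
Numerator = 31·20 − 5·8 = 580
Denominator = √(36·39·25·28) = √982800 = 991.3627
MCC = 580 / 991.3627 = 0.585

0.585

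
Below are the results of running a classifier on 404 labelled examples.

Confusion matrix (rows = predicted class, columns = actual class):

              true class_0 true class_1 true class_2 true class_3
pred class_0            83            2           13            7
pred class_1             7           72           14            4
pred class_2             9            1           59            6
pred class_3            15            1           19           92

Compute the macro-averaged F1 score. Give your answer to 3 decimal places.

Per-class F1 score (2·TP/(2·TP+FP+FN)):
  class_0: TP=83, FP=2+13+7=22, FN=7+9+15=31 → 166/219 = 0.7580
  class_1: TP=72, FP=7+14+4=25, FN=2+1+1=4 → 144/173 = 0.8324
  class_2: TP=59, FP=9+1+6=16, FN=13+14+19=46 → 118/180 = 0.6556
  class_3: TP=92, FP=15+1+19=35, FN=7+4+6=17 → 184/236 = 0.7797
Macro-F1 score = mean = (0.7580 + 0.8324 + 0.6556 + 0.7797) / 4 = 0.756

0.756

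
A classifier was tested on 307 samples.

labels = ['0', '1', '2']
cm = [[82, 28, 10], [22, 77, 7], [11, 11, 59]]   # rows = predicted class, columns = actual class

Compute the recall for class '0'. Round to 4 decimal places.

Take TP from the diagonal, FP from the rest of the '0' prediction marginal, FN from the rest of the '0' actual marginal.
recall = TP/(TP+FN).
0: TP=82, FN=22+11=33 → 82/115 = 0.71304

0.7130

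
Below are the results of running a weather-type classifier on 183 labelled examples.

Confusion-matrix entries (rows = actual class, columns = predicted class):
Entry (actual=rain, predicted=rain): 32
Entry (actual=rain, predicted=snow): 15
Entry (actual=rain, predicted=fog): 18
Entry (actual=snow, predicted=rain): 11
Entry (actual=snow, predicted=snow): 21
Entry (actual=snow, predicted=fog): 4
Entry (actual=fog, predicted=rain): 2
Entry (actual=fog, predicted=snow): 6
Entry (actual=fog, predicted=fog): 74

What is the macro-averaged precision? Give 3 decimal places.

Per-class precision (TP/(TP+FP)):
  rain: TP=32, FP=11+2=13 → 32/45 = 0.7111
  snow: TP=21, FP=15+6=21 → 21/42 = 0.5000
  fog: TP=74, FP=18+4=22 → 74/96 = 0.7708
Macro-precision = mean = (0.7111 + 0.5000 + 0.7708) / 3 = 0.661

0.661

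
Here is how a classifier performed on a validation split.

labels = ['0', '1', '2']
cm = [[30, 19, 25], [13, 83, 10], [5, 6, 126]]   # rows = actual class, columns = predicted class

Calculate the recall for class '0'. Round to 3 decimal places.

0.405

One-vs-rest for '0': TP = diagonal; FP = other classes predicted '0'; FN = '0' predicted as other.
recall = TP/(TP+FN).
0: TP=30, FN=19+25=44 → 30/74 = 0.4054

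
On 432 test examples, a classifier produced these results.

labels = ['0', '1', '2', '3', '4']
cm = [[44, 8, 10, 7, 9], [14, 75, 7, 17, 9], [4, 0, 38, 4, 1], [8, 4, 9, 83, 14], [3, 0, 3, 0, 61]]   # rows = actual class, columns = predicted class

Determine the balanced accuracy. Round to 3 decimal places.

Balanced accuracy = mean of per-class recall.
  0: recall = 44/78 = 0.5641
  1: recall = 75/122 = 0.6148
  2: recall = 38/47 = 0.8085
  3: recall = 83/118 = 0.7034
  4: recall = 61/67 = 0.9104
Mean = (0.5641 + 0.6148 + 0.8085 + 0.7034 + 0.9104) / 5 = 0.720

0.720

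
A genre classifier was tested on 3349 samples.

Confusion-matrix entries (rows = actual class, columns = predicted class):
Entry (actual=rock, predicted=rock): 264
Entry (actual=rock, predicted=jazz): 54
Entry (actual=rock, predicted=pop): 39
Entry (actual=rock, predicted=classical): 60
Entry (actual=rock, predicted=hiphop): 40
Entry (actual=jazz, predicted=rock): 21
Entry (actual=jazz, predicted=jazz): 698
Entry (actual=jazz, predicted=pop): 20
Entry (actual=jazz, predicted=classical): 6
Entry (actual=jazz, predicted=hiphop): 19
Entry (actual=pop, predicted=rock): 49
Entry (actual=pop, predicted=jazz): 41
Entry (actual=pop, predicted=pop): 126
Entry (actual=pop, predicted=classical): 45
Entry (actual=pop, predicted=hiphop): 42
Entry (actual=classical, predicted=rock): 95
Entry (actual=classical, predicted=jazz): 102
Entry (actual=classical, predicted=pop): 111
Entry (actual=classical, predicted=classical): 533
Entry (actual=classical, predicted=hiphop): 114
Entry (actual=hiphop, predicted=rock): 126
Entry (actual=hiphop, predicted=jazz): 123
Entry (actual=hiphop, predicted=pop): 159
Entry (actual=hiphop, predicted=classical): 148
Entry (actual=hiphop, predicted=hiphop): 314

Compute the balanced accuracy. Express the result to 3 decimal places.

Balanced accuracy = mean of per-class recall.
  rock: recall = 264/457 = 0.5777
  jazz: recall = 698/764 = 0.9136
  pop: recall = 126/303 = 0.4158
  classical: recall = 533/955 = 0.5581
  hiphop: recall = 314/870 = 0.3609
Mean = (0.5777 + 0.9136 + 0.4158 + 0.5581 + 0.3609) / 5 = 0.565

0.565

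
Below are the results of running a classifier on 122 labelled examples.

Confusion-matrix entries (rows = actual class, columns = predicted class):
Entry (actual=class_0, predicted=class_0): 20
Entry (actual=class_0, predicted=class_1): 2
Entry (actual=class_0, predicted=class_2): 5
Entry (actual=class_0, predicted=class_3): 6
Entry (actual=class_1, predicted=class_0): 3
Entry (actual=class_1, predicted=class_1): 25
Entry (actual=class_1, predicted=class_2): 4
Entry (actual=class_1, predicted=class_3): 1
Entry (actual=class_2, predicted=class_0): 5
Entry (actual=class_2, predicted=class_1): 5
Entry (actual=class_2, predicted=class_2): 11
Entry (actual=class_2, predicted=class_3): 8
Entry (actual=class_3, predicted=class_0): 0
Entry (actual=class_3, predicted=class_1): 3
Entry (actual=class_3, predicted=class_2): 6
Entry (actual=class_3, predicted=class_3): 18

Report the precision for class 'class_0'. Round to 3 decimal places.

One-vs-rest for 'class_0': TP = diagonal; FP = other classes predicted 'class_0'; FN = 'class_0' predicted as other.
precision = TP/(TP+FP).
class_0: TP=20, FP=3+5+0=8 → 20/28 = 0.7143

0.714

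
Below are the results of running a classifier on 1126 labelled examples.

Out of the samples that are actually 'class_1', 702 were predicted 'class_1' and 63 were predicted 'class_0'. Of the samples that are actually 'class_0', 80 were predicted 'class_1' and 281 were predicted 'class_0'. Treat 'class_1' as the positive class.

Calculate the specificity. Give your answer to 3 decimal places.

0.778

Specificity = TN/(TN+FP) = 281/(281+80) = 0.778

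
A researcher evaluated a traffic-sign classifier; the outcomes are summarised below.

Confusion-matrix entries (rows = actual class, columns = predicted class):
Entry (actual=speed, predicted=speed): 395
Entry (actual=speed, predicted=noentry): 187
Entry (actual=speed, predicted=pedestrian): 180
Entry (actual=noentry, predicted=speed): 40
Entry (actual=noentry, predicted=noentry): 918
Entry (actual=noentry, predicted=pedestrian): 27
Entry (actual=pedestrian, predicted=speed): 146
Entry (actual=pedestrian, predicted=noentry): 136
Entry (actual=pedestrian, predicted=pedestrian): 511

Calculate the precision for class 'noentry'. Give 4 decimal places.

0.7397

One-vs-rest for 'noentry': TP = diagonal; FP = other classes predicted 'noentry'; FN = 'noentry' predicted as other.
precision = TP/(TP+FP).
noentry: TP=918, FP=187+136=323 → 918/1241 = 0.73973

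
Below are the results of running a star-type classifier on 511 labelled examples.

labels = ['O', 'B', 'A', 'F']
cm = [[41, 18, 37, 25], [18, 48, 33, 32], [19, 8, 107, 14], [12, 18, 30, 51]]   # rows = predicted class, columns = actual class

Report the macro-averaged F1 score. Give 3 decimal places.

0.465

Per-class F1 score (2·TP/(2·TP+FP+FN)):
  O: TP=41, FP=18+37+25=80, FN=18+19+12=49 → 82/211 = 0.3886
  B: TP=48, FP=18+33+32=83, FN=18+8+18=44 → 96/223 = 0.4305
  A: TP=107, FP=19+8+14=41, FN=37+33+30=100 → 214/355 = 0.6028
  F: TP=51, FP=12+18+30=60, FN=25+32+14=71 → 102/233 = 0.4378
Macro-F1 score = mean = (0.3886 + 0.4305 + 0.6028 + 0.4378) / 4 = 0.465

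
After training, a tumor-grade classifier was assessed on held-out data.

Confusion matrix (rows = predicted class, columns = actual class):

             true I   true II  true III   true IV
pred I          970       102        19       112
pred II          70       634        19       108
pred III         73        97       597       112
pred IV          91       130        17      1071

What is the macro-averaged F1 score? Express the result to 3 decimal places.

0.771

Per-class F1 score (2·TP/(2·TP+FP+FN)):
  I: TP=970, FP=102+19+112=233, FN=70+73+91=234 → 1940/2407 = 0.8060
  II: TP=634, FP=70+19+108=197, FN=102+97+130=329 → 1268/1794 = 0.7068
  III: TP=597, FP=73+97+112=282, FN=19+19+17=55 → 1194/1531 = 0.7799
  IV: TP=1071, FP=91+130+17=238, FN=112+108+112=332 → 2142/2712 = 0.7898
Macro-F1 score = mean = (0.8060 + 0.7068 + 0.7799 + 0.7898) / 4 = 0.771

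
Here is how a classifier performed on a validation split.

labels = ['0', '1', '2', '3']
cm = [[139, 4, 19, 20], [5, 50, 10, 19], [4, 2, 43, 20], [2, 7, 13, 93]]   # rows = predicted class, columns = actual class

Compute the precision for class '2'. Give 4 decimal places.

precision = TP/(TP+FP).
2: TP=43, FP=4+2+20=26 → 43/69 = 0.62319

0.6232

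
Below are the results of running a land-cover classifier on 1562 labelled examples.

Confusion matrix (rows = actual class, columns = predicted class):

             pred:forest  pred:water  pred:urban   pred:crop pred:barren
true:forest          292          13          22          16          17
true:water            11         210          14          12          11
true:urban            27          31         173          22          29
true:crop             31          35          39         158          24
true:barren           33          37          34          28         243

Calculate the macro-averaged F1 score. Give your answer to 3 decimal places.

Per-class F1 score (2·TP/(2·TP+FP+FN)):
  forest: TP=292, FP=11+27+31+33=102, FN=13+22+16+17=68 → 584/754 = 0.7745
  water: TP=210, FP=13+31+35+37=116, FN=11+14+12+11=48 → 420/584 = 0.7192
  urban: TP=173, FP=22+14+39+34=109, FN=27+31+22+29=109 → 346/564 = 0.6135
  crop: TP=158, FP=16+12+22+28=78, FN=31+35+39+24=129 → 316/523 = 0.6042
  barren: TP=243, FP=17+11+29+24=81, FN=33+37+34+28=132 → 486/699 = 0.6953
Macro-F1 score = mean = (0.7745 + 0.7192 + 0.6135 + 0.6042 + 0.6953) / 5 = 0.681

0.681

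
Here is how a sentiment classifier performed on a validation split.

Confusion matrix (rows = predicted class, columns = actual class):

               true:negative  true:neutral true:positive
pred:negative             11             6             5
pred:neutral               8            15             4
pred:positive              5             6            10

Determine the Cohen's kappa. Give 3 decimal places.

Observed agreement pₒ = trace/N = 36/70 = 0.5143
Expected agreement pₑ = Σ (rowᵢ·colᵢ)/N² = (24·22 + 27·27 + 19·21)/70² = 0.3380
κ = (pₒ − pₑ)/(1 − pₑ) = (0.5143 − 0.3380)/(1 − 0.3380) = 0.266

0.266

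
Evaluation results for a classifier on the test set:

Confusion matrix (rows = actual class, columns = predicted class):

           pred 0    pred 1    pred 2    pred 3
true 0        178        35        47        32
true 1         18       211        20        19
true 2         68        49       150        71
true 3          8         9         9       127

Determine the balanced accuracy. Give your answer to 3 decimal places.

0.668

Balanced accuracy = mean of per-class recall.
  0: recall = 178/292 = 0.6096
  1: recall = 211/268 = 0.7873
  2: recall = 150/338 = 0.4438
  3: recall = 127/153 = 0.8301
Mean = (0.6096 + 0.7873 + 0.4438 + 0.8301) / 4 = 0.668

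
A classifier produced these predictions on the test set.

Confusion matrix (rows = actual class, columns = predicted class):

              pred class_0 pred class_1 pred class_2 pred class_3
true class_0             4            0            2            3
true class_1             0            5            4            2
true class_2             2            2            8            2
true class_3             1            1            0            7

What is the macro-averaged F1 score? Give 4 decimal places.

Per-class F1 score (2·TP/(2·TP+FP+FN)):
  class_0: TP=4, FP=0+2+1=3, FN=0+2+3=5 → 8/16 = 0.50000
  class_1: TP=5, FP=0+2+1=3, FN=0+4+2=6 → 10/19 = 0.52632
  class_2: TP=8, FP=2+4+0=6, FN=2+2+2=6 → 16/28 = 0.57143
  class_3: TP=7, FP=3+2+2=7, FN=1+1+0=2 → 14/23 = 0.60870
Macro-F1 score = mean = (0.50000 + 0.52632 + 0.57143 + 0.60870) / 4 = 0.5516

0.5516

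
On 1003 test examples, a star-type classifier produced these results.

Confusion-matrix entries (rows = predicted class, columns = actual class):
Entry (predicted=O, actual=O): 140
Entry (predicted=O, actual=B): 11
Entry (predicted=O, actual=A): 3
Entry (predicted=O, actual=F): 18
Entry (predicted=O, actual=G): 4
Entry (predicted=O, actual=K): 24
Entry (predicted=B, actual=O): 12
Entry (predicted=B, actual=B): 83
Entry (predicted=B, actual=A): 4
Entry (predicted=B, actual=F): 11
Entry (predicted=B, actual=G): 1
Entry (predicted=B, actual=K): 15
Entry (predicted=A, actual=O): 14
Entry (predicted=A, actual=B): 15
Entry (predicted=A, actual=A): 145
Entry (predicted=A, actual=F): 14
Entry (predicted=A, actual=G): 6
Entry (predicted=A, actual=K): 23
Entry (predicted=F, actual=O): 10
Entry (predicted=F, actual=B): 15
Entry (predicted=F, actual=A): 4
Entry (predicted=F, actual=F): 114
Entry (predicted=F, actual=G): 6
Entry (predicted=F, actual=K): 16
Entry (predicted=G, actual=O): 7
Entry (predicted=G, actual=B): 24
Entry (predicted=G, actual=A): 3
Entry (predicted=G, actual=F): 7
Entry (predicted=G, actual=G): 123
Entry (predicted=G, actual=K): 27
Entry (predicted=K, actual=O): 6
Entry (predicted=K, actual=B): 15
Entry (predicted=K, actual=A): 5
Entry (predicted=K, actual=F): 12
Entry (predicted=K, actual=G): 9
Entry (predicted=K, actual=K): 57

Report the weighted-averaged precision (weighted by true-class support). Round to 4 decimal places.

0.6536

Per-class precision (TP/(TP+FP)):
  O: TP=140, FP=11+3+18+4+24=60 → 140/200 = 0.70000
  B: TP=83, FP=12+4+11+1+15=43 → 83/126 = 0.65873
  A: TP=145, FP=14+15+14+6+23=72 → 145/217 = 0.66820
  F: TP=114, FP=10+15+4+6+16=51 → 114/165 = 0.69091
  G: TP=123, FP=7+24+3+7+27=68 → 123/191 = 0.64398
  K: TP=57, FP=6+15+5+12+9=47 → 57/104 = 0.54808
Weighted-precision = Σ (supportᵢ/N)·precisionᵢ with N=1003: (189/1003)·0.70000 + (163/1003)·0.65873 + (164/1003)·0.66820 + (176/1003)·0.69091 + (149/1003)·0.64398 + (162/1003)·0.54808 = 0.6536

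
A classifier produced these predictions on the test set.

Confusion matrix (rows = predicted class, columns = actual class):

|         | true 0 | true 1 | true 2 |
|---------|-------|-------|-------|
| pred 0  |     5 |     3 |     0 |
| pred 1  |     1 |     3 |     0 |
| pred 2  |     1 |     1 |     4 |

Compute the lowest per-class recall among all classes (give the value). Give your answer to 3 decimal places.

Per-class recall (TP/(TP+FN)):
  0: TP=5, FN=1+1=2 → 5/7 = 0.7143
  1: TP=3, FN=3+1=4 → 3/7 = 0.4286
  2: TP=4, FN=0+0=0 → 4/4 = 1.0000
Lowest is class '1' with recall = 0.429.

0.429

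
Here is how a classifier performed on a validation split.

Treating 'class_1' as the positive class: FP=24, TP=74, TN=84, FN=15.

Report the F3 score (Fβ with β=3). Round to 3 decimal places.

0.823

Fβ = (1+β²)·TP / ((1+β²)·TP + β²·FN + FP), with β²=9
= 10·74 / (10·74 + 9·15 + 24) = 0.823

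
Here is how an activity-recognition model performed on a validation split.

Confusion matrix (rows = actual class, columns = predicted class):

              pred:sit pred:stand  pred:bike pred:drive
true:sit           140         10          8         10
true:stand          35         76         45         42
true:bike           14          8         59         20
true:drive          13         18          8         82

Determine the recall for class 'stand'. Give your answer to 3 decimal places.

recall = TP/(TP+FN).
stand: TP=76, FN=35+45+42=122 → 76/198 = 0.3838

0.384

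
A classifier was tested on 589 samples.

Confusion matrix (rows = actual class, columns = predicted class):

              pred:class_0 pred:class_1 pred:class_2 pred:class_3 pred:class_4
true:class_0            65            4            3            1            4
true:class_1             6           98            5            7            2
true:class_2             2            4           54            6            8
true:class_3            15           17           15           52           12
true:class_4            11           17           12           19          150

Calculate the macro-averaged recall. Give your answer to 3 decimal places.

Per-class recall (TP/(TP+FN)):
  class_0: TP=65, FN=4+3+1+4=12 → 65/77 = 0.8442
  class_1: TP=98, FN=6+5+7+2=20 → 98/118 = 0.8305
  class_2: TP=54, FN=2+4+6+8=20 → 54/74 = 0.7297
  class_3: TP=52, FN=15+17+15+12=59 → 52/111 = 0.4685
  class_4: TP=150, FN=11+17+12+19=59 → 150/209 = 0.7177
Macro-recall = mean = (0.8442 + 0.8305 + 0.7297 + 0.4685 + 0.7177) / 5 = 0.718

0.718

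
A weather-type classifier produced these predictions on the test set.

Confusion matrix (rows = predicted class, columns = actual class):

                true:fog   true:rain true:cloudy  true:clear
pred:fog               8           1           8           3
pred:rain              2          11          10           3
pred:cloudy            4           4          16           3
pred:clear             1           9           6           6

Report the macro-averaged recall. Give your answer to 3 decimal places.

Per-class recall (TP/(TP+FN)):
  fog: TP=8, FN=2+4+1=7 → 8/15 = 0.5333
  rain: TP=11, FN=1+4+9=14 → 11/25 = 0.4400
  cloudy: TP=16, FN=8+10+6=24 → 16/40 = 0.4000
  clear: TP=6, FN=3+3+3=9 → 6/15 = 0.4000
Macro-recall = mean = (0.5333 + 0.4400 + 0.4000 + 0.4000) / 4 = 0.443

0.443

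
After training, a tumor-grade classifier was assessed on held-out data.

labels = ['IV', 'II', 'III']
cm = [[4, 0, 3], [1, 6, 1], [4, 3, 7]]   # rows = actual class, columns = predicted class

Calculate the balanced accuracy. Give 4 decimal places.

0.6071

Balanced accuracy = mean of per-class recall.
  IV: recall = 4/7 = 0.57143
  II: recall = 6/8 = 0.75000
  III: recall = 7/14 = 0.50000
Mean = (0.57143 + 0.75000 + 0.50000) / 3 = 0.6071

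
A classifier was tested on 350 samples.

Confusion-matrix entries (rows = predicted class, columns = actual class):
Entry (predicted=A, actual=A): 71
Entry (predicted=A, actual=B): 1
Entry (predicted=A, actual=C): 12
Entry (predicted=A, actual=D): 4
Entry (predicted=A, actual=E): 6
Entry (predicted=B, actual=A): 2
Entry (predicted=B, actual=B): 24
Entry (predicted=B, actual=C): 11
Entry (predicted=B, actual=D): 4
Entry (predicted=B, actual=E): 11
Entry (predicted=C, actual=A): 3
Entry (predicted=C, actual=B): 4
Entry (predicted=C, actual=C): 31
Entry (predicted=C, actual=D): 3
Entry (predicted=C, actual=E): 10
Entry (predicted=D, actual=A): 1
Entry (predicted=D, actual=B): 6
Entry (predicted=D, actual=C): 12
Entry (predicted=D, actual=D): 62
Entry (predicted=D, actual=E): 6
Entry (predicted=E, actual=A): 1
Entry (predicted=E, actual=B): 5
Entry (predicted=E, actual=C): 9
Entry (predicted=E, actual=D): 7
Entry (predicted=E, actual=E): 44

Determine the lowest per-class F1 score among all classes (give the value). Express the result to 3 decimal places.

0.492

Per-class F1 score (2·TP/(2·TP+FP+FN)):
  A: TP=71, FP=1+12+4+6=23, FN=2+3+1+1=7 → 142/172 = 0.8256
  B: TP=24, FP=2+11+4+11=28, FN=1+4+6+5=16 → 48/92 = 0.5217
  C: TP=31, FP=3+4+3+10=20, FN=12+11+12+9=44 → 62/126 = 0.4921
  D: TP=62, FP=1+6+12+6=25, FN=4+4+3+7=18 → 124/167 = 0.7425
  E: TP=44, FP=1+5+9+7=22, FN=6+11+10+6=33 → 88/143 = 0.6154
Lowest is class 'C' with F1 score = 0.492.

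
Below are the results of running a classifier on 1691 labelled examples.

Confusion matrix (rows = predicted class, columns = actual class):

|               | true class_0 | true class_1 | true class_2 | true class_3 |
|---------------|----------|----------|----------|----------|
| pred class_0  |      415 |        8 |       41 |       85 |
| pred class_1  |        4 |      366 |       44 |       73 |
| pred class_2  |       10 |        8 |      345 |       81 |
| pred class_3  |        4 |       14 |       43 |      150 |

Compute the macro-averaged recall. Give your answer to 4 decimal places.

0.7494

Per-class recall (TP/(TP+FN)):
  class_0: TP=415, FN=4+10+4=18 → 415/433 = 0.95843
  class_1: TP=366, FN=8+8+14=30 → 366/396 = 0.92424
  class_2: TP=345, FN=41+44+43=128 → 345/473 = 0.72939
  class_3: TP=150, FN=85+73+81=239 → 150/389 = 0.38560
Macro-recall = mean = (0.95843 + 0.92424 + 0.72939 + 0.38560) / 4 = 0.7494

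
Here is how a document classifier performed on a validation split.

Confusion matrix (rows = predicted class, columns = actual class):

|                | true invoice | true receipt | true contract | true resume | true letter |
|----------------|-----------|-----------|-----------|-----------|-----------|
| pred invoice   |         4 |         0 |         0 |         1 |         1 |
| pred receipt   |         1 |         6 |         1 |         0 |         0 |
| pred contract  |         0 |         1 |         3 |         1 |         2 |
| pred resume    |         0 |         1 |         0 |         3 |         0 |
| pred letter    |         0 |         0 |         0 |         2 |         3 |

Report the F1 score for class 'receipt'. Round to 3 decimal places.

Take TP from the diagonal, FP from the rest of the 'receipt' prediction marginal, FN from the rest of the 'receipt' actual marginal.
F1 score = 2·TP/(2·TP+FP+FN).
receipt: TP=6, FP=1+1+0+0=2, FN=0+1+1+0=2 → 12/16 = 0.7500

0.750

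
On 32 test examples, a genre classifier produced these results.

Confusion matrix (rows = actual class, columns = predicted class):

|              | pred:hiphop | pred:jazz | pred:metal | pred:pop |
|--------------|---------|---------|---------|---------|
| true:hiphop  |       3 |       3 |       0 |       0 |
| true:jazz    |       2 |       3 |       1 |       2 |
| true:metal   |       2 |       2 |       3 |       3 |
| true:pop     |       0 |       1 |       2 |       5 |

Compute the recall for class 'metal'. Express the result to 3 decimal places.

0.300

recall = TP/(TP+FN).
metal: TP=3, FN=2+2+3=7 → 3/10 = 0.3000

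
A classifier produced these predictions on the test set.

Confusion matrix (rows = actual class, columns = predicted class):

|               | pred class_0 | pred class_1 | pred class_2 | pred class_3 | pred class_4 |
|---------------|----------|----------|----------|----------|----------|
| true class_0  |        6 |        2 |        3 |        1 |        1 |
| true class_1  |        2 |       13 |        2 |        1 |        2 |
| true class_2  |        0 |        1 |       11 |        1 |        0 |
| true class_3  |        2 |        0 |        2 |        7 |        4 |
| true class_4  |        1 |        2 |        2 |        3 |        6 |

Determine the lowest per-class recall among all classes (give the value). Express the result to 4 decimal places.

Per-class recall (TP/(TP+FN)):
  class_0: TP=6, FN=2+3+1+1=7 → 6/13 = 0.46154
  class_1: TP=13, FN=2+2+1+2=7 → 13/20 = 0.65000
  class_2: TP=11, FN=0+1+1+0=2 → 11/13 = 0.84615
  class_3: TP=7, FN=2+0+2+4=8 → 7/15 = 0.46667
  class_4: TP=6, FN=1+2+2+3=8 → 6/14 = 0.42857
Lowest is class 'class_4' with recall = 0.4286.

0.4286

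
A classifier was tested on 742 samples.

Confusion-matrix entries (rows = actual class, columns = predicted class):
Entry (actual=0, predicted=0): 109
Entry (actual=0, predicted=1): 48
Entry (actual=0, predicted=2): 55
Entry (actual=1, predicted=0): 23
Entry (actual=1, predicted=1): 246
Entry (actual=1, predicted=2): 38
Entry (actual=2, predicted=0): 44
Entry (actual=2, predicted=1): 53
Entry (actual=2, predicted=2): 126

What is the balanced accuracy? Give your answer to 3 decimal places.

Balanced accuracy = mean of per-class recall.
  0: recall = 109/212 = 0.5142
  1: recall = 246/307 = 0.8013
  2: recall = 126/223 = 0.5650
Mean = (0.5142 + 0.8013 + 0.5650) / 3 = 0.627

0.627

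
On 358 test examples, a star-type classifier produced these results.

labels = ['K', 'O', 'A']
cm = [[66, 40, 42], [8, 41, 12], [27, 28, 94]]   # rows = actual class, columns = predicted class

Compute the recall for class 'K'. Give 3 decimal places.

recall = TP/(TP+FN).
K: TP=66, FN=40+42=82 → 66/148 = 0.4459

0.446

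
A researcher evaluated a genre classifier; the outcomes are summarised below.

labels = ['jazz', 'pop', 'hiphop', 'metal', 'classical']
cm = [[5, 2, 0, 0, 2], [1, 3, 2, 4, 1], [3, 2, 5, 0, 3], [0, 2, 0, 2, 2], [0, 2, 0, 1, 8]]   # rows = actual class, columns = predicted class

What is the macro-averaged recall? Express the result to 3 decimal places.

0.455

Per-class recall (TP/(TP+FN)):
  jazz: TP=5, FN=2+0+0+2=4 → 5/9 = 0.5556
  pop: TP=3, FN=1+2+4+1=8 → 3/11 = 0.2727
  hiphop: TP=5, FN=3+2+0+3=8 → 5/13 = 0.3846
  metal: TP=2, FN=0+2+0+2=4 → 2/6 = 0.3333
  classical: TP=8, FN=0+2+0+1=3 → 8/11 = 0.7273
Macro-recall = mean = (0.5556 + 0.2727 + 0.3846 + 0.3333 + 0.7273) / 5 = 0.455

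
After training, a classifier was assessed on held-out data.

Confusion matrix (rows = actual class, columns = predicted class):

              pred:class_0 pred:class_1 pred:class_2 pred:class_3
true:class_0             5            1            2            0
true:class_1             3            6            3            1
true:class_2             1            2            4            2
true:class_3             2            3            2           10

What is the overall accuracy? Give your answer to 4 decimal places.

Accuracy = trace / total = (5+6+4+10=25) / 47 = 25/47 = 0.5319

0.5319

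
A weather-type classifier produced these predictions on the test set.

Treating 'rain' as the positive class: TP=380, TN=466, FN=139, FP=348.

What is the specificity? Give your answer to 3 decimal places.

Specificity = TN/(TN+FP) = 466/(466+348) = 0.572

0.572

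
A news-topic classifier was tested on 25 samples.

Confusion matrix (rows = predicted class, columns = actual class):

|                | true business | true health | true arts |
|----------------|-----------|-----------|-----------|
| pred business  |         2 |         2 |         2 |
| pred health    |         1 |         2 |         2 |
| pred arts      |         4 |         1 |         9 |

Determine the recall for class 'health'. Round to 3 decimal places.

0.400

One-vs-rest for 'health': TP = diagonal; FP = other classes predicted 'health'; FN = 'health' predicted as other.
recall = TP/(TP+FN).
health: TP=2, FN=2+1=3 → 2/5 = 0.4000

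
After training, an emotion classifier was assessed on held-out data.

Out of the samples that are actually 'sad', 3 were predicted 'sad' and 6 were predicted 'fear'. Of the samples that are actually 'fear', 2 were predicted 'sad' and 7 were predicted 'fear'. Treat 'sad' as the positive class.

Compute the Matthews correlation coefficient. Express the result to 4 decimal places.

0.1240

MCC = (TP·TN − FP·FN) / √((TP+FP)(TP+FN)(TN+FP)(TN+FN))
Numerator = 3·7 − 2·6 = 9
Denominator = √(5·9·9·13) = √5265 = 72.5603
MCC = 9 / 72.5603 = 0.1240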